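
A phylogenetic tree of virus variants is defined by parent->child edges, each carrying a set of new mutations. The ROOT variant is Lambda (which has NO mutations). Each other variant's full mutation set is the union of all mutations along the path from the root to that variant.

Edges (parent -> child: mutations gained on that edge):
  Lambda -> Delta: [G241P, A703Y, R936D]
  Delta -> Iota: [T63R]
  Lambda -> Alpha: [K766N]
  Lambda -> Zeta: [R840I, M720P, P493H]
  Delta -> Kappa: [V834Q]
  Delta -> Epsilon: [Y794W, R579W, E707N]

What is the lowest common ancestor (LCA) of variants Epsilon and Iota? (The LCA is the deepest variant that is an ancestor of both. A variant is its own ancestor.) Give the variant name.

Answer: Delta

Derivation:
Path from root to Epsilon: Lambda -> Delta -> Epsilon
  ancestors of Epsilon: {Lambda, Delta, Epsilon}
Path from root to Iota: Lambda -> Delta -> Iota
  ancestors of Iota: {Lambda, Delta, Iota}
Common ancestors: {Lambda, Delta}
Walk up from Iota: Iota (not in ancestors of Epsilon), Delta (in ancestors of Epsilon), Lambda (in ancestors of Epsilon)
Deepest common ancestor (LCA) = Delta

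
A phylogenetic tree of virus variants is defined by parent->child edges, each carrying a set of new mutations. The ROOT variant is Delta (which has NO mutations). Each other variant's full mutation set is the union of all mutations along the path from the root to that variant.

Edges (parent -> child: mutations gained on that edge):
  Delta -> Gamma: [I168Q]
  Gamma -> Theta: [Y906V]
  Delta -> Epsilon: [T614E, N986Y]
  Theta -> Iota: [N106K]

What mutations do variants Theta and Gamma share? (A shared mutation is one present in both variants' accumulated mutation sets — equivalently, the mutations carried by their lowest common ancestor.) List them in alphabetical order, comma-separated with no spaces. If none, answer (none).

Accumulating mutations along path to Theta:
  At Delta: gained [] -> total []
  At Gamma: gained ['I168Q'] -> total ['I168Q']
  At Theta: gained ['Y906V'] -> total ['I168Q', 'Y906V']
Mutations(Theta) = ['I168Q', 'Y906V']
Accumulating mutations along path to Gamma:
  At Delta: gained [] -> total []
  At Gamma: gained ['I168Q'] -> total ['I168Q']
Mutations(Gamma) = ['I168Q']
Intersection: ['I168Q', 'Y906V'] ∩ ['I168Q'] = ['I168Q']

Answer: I168Q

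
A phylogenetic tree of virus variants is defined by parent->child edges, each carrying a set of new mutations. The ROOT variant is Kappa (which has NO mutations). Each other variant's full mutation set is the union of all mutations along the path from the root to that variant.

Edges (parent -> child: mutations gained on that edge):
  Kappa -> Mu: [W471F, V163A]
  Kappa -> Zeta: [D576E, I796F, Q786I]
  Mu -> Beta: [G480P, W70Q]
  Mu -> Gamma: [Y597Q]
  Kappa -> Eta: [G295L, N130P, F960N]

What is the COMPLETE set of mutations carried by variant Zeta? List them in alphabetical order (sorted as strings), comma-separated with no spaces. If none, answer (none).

Answer: D576E,I796F,Q786I

Derivation:
At Kappa: gained [] -> total []
At Zeta: gained ['D576E', 'I796F', 'Q786I'] -> total ['D576E', 'I796F', 'Q786I']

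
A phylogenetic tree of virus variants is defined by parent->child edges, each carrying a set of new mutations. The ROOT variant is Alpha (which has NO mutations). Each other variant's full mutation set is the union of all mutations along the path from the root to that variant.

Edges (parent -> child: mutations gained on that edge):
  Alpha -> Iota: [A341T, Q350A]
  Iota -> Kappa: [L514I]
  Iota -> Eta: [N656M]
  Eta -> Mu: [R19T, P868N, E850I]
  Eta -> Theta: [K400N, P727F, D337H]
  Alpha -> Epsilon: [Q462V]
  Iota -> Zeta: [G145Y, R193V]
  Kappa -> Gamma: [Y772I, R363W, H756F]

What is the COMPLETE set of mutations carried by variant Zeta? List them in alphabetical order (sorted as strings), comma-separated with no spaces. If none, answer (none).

At Alpha: gained [] -> total []
At Iota: gained ['A341T', 'Q350A'] -> total ['A341T', 'Q350A']
At Zeta: gained ['G145Y', 'R193V'] -> total ['A341T', 'G145Y', 'Q350A', 'R193V']

Answer: A341T,G145Y,Q350A,R193V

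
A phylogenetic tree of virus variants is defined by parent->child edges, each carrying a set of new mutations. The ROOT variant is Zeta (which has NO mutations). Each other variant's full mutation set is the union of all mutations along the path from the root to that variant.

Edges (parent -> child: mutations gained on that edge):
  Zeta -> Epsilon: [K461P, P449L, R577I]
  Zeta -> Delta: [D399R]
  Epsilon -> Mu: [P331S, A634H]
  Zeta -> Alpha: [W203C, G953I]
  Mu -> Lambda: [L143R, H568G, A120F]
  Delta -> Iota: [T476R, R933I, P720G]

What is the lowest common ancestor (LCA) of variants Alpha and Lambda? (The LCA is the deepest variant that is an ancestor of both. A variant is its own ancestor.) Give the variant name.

Path from root to Alpha: Zeta -> Alpha
  ancestors of Alpha: {Zeta, Alpha}
Path from root to Lambda: Zeta -> Epsilon -> Mu -> Lambda
  ancestors of Lambda: {Zeta, Epsilon, Mu, Lambda}
Common ancestors: {Zeta}
Walk up from Lambda: Lambda (not in ancestors of Alpha), Mu (not in ancestors of Alpha), Epsilon (not in ancestors of Alpha), Zeta (in ancestors of Alpha)
Deepest common ancestor (LCA) = Zeta

Answer: Zeta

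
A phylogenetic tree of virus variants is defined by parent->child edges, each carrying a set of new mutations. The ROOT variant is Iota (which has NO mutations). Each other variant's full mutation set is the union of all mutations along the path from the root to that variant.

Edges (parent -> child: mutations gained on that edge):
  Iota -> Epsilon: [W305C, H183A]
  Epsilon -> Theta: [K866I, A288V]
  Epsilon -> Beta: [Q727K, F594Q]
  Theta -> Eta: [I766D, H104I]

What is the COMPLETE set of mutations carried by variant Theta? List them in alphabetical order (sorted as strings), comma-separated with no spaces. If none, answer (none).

Answer: A288V,H183A,K866I,W305C

Derivation:
At Iota: gained [] -> total []
At Epsilon: gained ['W305C', 'H183A'] -> total ['H183A', 'W305C']
At Theta: gained ['K866I', 'A288V'] -> total ['A288V', 'H183A', 'K866I', 'W305C']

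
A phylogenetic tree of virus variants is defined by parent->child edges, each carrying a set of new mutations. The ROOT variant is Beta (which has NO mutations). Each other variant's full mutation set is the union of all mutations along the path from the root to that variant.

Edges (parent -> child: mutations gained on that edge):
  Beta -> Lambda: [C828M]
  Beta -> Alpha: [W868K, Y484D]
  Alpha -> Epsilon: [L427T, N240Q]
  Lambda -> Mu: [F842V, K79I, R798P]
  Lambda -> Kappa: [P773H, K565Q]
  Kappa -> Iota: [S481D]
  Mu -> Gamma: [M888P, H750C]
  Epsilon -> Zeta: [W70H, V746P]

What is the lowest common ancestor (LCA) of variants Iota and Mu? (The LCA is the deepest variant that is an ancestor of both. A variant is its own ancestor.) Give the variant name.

Answer: Lambda

Derivation:
Path from root to Iota: Beta -> Lambda -> Kappa -> Iota
  ancestors of Iota: {Beta, Lambda, Kappa, Iota}
Path from root to Mu: Beta -> Lambda -> Mu
  ancestors of Mu: {Beta, Lambda, Mu}
Common ancestors: {Beta, Lambda}
Walk up from Mu: Mu (not in ancestors of Iota), Lambda (in ancestors of Iota), Beta (in ancestors of Iota)
Deepest common ancestor (LCA) = Lambda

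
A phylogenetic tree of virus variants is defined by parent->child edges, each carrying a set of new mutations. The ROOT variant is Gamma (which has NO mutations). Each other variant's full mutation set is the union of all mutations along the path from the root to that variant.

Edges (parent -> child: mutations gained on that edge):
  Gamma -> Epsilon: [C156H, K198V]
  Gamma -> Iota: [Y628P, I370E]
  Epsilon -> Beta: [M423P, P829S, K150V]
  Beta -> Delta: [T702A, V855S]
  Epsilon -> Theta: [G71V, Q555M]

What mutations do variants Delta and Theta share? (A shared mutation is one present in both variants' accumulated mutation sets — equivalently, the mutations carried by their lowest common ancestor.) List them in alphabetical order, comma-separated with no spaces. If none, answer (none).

Accumulating mutations along path to Delta:
  At Gamma: gained [] -> total []
  At Epsilon: gained ['C156H', 'K198V'] -> total ['C156H', 'K198V']
  At Beta: gained ['M423P', 'P829S', 'K150V'] -> total ['C156H', 'K150V', 'K198V', 'M423P', 'P829S']
  At Delta: gained ['T702A', 'V855S'] -> total ['C156H', 'K150V', 'K198V', 'M423P', 'P829S', 'T702A', 'V855S']
Mutations(Delta) = ['C156H', 'K150V', 'K198V', 'M423P', 'P829S', 'T702A', 'V855S']
Accumulating mutations along path to Theta:
  At Gamma: gained [] -> total []
  At Epsilon: gained ['C156H', 'K198V'] -> total ['C156H', 'K198V']
  At Theta: gained ['G71V', 'Q555M'] -> total ['C156H', 'G71V', 'K198V', 'Q555M']
Mutations(Theta) = ['C156H', 'G71V', 'K198V', 'Q555M']
Intersection: ['C156H', 'K150V', 'K198V', 'M423P', 'P829S', 'T702A', 'V855S'] ∩ ['C156H', 'G71V', 'K198V', 'Q555M'] = ['C156H', 'K198V']

Answer: C156H,K198V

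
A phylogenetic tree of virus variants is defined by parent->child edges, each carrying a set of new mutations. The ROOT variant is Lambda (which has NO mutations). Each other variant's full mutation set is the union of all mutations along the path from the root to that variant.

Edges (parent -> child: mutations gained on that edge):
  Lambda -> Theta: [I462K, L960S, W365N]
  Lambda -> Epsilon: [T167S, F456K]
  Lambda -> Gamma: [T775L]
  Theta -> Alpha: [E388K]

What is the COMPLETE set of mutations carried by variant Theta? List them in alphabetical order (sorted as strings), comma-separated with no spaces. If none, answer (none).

Answer: I462K,L960S,W365N

Derivation:
At Lambda: gained [] -> total []
At Theta: gained ['I462K', 'L960S', 'W365N'] -> total ['I462K', 'L960S', 'W365N']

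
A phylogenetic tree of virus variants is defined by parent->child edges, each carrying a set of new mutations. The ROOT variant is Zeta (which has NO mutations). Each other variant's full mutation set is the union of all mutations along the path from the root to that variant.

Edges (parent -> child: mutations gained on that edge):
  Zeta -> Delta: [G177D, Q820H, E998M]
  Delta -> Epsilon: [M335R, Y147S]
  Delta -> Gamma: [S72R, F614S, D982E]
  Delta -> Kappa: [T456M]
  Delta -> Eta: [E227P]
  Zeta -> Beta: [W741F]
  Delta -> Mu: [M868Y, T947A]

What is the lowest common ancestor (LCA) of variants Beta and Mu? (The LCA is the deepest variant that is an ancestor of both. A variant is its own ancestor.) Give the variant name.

Path from root to Beta: Zeta -> Beta
  ancestors of Beta: {Zeta, Beta}
Path from root to Mu: Zeta -> Delta -> Mu
  ancestors of Mu: {Zeta, Delta, Mu}
Common ancestors: {Zeta}
Walk up from Mu: Mu (not in ancestors of Beta), Delta (not in ancestors of Beta), Zeta (in ancestors of Beta)
Deepest common ancestor (LCA) = Zeta

Answer: Zeta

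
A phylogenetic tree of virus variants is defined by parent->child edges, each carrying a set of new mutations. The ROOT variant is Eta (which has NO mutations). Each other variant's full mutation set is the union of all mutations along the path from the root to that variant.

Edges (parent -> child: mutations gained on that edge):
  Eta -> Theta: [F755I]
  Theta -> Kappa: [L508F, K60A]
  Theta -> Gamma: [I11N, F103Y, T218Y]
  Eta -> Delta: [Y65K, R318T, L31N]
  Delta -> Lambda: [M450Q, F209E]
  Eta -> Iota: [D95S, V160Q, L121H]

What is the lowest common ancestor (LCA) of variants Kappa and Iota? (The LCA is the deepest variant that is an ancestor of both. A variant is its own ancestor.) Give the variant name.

Path from root to Kappa: Eta -> Theta -> Kappa
  ancestors of Kappa: {Eta, Theta, Kappa}
Path from root to Iota: Eta -> Iota
  ancestors of Iota: {Eta, Iota}
Common ancestors: {Eta}
Walk up from Iota: Iota (not in ancestors of Kappa), Eta (in ancestors of Kappa)
Deepest common ancestor (LCA) = Eta

Answer: Eta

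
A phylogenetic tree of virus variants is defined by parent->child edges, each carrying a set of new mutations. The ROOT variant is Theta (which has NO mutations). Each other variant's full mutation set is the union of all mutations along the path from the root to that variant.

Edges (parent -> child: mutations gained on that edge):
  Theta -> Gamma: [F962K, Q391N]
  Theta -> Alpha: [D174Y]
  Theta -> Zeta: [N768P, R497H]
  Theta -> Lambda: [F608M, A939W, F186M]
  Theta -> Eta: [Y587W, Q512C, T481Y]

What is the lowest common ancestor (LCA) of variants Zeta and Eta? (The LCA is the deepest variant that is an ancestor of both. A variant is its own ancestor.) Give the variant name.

Path from root to Zeta: Theta -> Zeta
  ancestors of Zeta: {Theta, Zeta}
Path from root to Eta: Theta -> Eta
  ancestors of Eta: {Theta, Eta}
Common ancestors: {Theta}
Walk up from Eta: Eta (not in ancestors of Zeta), Theta (in ancestors of Zeta)
Deepest common ancestor (LCA) = Theta

Answer: Theta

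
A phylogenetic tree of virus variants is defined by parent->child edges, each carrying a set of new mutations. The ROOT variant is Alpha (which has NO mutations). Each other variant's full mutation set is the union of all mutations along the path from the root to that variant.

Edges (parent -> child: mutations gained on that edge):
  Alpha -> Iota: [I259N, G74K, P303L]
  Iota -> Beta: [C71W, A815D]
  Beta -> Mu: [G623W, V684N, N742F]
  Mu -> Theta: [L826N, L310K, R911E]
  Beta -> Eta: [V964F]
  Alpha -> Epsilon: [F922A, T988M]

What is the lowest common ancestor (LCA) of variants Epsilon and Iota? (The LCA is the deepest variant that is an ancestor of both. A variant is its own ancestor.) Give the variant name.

Answer: Alpha

Derivation:
Path from root to Epsilon: Alpha -> Epsilon
  ancestors of Epsilon: {Alpha, Epsilon}
Path from root to Iota: Alpha -> Iota
  ancestors of Iota: {Alpha, Iota}
Common ancestors: {Alpha}
Walk up from Iota: Iota (not in ancestors of Epsilon), Alpha (in ancestors of Epsilon)
Deepest common ancestor (LCA) = Alpha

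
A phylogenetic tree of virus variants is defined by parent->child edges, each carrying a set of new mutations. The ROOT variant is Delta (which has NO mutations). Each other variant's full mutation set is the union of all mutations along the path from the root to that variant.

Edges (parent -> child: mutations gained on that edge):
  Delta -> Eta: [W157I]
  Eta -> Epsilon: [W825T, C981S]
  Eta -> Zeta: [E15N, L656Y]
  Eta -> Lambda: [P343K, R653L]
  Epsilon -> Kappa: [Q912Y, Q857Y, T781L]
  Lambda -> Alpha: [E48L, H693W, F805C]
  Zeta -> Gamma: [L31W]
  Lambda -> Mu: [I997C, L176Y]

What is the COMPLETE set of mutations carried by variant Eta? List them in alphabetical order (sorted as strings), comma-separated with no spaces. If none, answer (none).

Answer: W157I

Derivation:
At Delta: gained [] -> total []
At Eta: gained ['W157I'] -> total ['W157I']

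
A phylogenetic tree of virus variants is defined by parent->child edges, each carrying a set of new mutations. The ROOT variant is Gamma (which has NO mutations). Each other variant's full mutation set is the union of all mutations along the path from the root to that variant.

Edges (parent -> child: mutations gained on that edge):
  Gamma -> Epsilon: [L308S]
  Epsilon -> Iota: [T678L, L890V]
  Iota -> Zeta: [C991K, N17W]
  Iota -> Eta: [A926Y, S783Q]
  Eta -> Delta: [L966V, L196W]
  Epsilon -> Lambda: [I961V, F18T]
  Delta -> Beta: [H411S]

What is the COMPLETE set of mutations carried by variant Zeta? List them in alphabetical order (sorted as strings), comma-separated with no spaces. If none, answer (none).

At Gamma: gained [] -> total []
At Epsilon: gained ['L308S'] -> total ['L308S']
At Iota: gained ['T678L', 'L890V'] -> total ['L308S', 'L890V', 'T678L']
At Zeta: gained ['C991K', 'N17W'] -> total ['C991K', 'L308S', 'L890V', 'N17W', 'T678L']

Answer: C991K,L308S,L890V,N17W,T678L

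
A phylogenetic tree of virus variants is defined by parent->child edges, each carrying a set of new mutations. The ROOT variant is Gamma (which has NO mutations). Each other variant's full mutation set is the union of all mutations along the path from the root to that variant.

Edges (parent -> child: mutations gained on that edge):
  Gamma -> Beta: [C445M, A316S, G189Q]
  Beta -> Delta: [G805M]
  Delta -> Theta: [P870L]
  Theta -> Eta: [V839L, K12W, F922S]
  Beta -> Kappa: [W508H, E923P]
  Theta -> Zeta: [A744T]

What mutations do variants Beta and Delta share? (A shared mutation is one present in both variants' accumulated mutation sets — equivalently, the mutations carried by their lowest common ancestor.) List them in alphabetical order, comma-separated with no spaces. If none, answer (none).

Answer: A316S,C445M,G189Q

Derivation:
Accumulating mutations along path to Beta:
  At Gamma: gained [] -> total []
  At Beta: gained ['C445M', 'A316S', 'G189Q'] -> total ['A316S', 'C445M', 'G189Q']
Mutations(Beta) = ['A316S', 'C445M', 'G189Q']
Accumulating mutations along path to Delta:
  At Gamma: gained [] -> total []
  At Beta: gained ['C445M', 'A316S', 'G189Q'] -> total ['A316S', 'C445M', 'G189Q']
  At Delta: gained ['G805M'] -> total ['A316S', 'C445M', 'G189Q', 'G805M']
Mutations(Delta) = ['A316S', 'C445M', 'G189Q', 'G805M']
Intersection: ['A316S', 'C445M', 'G189Q'] ∩ ['A316S', 'C445M', 'G189Q', 'G805M'] = ['A316S', 'C445M', 'G189Q']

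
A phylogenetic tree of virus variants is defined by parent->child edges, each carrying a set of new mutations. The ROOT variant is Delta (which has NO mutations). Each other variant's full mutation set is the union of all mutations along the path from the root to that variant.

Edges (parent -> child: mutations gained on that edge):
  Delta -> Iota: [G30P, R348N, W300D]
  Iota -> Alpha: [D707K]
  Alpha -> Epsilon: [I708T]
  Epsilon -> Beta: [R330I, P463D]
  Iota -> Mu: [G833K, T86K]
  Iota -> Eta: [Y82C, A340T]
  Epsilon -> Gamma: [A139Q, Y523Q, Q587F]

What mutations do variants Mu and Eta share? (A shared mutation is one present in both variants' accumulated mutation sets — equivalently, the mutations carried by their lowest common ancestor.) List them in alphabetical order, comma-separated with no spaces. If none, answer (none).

Answer: G30P,R348N,W300D

Derivation:
Accumulating mutations along path to Mu:
  At Delta: gained [] -> total []
  At Iota: gained ['G30P', 'R348N', 'W300D'] -> total ['G30P', 'R348N', 'W300D']
  At Mu: gained ['G833K', 'T86K'] -> total ['G30P', 'G833K', 'R348N', 'T86K', 'W300D']
Mutations(Mu) = ['G30P', 'G833K', 'R348N', 'T86K', 'W300D']
Accumulating mutations along path to Eta:
  At Delta: gained [] -> total []
  At Iota: gained ['G30P', 'R348N', 'W300D'] -> total ['G30P', 'R348N', 'W300D']
  At Eta: gained ['Y82C', 'A340T'] -> total ['A340T', 'G30P', 'R348N', 'W300D', 'Y82C']
Mutations(Eta) = ['A340T', 'G30P', 'R348N', 'W300D', 'Y82C']
Intersection: ['G30P', 'G833K', 'R348N', 'T86K', 'W300D'] ∩ ['A340T', 'G30P', 'R348N', 'W300D', 'Y82C'] = ['G30P', 'R348N', 'W300D']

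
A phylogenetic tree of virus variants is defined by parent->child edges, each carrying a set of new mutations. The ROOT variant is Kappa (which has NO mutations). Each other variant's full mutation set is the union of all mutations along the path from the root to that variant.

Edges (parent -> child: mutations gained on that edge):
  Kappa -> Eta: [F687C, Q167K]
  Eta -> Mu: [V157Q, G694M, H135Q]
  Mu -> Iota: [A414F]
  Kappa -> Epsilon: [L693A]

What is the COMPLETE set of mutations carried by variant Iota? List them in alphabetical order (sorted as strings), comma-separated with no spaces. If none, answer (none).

At Kappa: gained [] -> total []
At Eta: gained ['F687C', 'Q167K'] -> total ['F687C', 'Q167K']
At Mu: gained ['V157Q', 'G694M', 'H135Q'] -> total ['F687C', 'G694M', 'H135Q', 'Q167K', 'V157Q']
At Iota: gained ['A414F'] -> total ['A414F', 'F687C', 'G694M', 'H135Q', 'Q167K', 'V157Q']

Answer: A414F,F687C,G694M,H135Q,Q167K,V157Q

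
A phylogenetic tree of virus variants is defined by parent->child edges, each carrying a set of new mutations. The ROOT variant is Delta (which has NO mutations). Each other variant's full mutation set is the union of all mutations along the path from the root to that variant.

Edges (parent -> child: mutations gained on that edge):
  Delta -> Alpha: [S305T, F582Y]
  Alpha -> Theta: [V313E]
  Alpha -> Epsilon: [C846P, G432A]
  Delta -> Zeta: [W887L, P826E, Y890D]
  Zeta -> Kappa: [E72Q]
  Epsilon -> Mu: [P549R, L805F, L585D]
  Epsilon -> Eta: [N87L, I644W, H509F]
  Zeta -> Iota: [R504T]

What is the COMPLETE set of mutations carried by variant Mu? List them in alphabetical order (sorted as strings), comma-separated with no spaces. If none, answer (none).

Answer: C846P,F582Y,G432A,L585D,L805F,P549R,S305T

Derivation:
At Delta: gained [] -> total []
At Alpha: gained ['S305T', 'F582Y'] -> total ['F582Y', 'S305T']
At Epsilon: gained ['C846P', 'G432A'] -> total ['C846P', 'F582Y', 'G432A', 'S305T']
At Mu: gained ['P549R', 'L805F', 'L585D'] -> total ['C846P', 'F582Y', 'G432A', 'L585D', 'L805F', 'P549R', 'S305T']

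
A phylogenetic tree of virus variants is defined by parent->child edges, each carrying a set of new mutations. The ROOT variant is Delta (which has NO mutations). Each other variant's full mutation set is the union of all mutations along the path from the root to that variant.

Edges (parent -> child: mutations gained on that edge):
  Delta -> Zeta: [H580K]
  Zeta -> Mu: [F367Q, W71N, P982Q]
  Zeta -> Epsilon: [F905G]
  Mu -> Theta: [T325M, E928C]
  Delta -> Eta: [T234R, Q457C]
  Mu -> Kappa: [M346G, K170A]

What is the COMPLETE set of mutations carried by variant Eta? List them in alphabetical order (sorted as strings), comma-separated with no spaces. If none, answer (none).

Answer: Q457C,T234R

Derivation:
At Delta: gained [] -> total []
At Eta: gained ['T234R', 'Q457C'] -> total ['Q457C', 'T234R']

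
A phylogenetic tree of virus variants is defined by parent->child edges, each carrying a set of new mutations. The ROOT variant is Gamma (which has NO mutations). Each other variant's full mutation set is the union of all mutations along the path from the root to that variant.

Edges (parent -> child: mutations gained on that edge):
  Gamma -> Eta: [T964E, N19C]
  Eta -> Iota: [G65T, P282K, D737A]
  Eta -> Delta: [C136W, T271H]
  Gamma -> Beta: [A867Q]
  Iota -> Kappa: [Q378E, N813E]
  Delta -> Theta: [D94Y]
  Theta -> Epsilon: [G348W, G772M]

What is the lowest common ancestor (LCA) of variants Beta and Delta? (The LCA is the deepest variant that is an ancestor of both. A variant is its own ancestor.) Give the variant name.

Answer: Gamma

Derivation:
Path from root to Beta: Gamma -> Beta
  ancestors of Beta: {Gamma, Beta}
Path from root to Delta: Gamma -> Eta -> Delta
  ancestors of Delta: {Gamma, Eta, Delta}
Common ancestors: {Gamma}
Walk up from Delta: Delta (not in ancestors of Beta), Eta (not in ancestors of Beta), Gamma (in ancestors of Beta)
Deepest common ancestor (LCA) = Gamma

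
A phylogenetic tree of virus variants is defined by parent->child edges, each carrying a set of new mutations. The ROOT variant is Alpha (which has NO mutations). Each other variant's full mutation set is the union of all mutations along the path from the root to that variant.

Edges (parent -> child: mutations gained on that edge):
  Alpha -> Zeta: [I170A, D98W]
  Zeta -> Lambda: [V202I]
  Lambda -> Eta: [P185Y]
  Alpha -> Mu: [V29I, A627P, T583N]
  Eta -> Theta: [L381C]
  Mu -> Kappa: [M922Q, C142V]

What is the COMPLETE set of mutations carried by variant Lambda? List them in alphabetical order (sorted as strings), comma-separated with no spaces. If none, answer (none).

At Alpha: gained [] -> total []
At Zeta: gained ['I170A', 'D98W'] -> total ['D98W', 'I170A']
At Lambda: gained ['V202I'] -> total ['D98W', 'I170A', 'V202I']

Answer: D98W,I170A,V202I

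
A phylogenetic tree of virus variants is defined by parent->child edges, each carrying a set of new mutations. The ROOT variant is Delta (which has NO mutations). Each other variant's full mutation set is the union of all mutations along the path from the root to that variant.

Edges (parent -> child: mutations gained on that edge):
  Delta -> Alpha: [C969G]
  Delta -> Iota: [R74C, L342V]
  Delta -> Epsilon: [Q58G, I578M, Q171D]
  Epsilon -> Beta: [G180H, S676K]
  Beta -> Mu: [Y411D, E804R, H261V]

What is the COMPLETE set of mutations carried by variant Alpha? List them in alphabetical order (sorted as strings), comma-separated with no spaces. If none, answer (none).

At Delta: gained [] -> total []
At Alpha: gained ['C969G'] -> total ['C969G']

Answer: C969G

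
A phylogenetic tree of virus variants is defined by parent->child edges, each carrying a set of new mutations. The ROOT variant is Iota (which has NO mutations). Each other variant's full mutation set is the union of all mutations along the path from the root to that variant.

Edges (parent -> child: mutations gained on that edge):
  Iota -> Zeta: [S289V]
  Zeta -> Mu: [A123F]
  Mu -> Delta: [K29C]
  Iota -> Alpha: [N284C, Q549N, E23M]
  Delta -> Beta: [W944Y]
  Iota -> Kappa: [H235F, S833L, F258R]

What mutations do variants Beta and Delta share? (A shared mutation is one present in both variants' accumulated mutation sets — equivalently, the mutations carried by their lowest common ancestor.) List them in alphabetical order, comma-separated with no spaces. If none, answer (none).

Answer: A123F,K29C,S289V

Derivation:
Accumulating mutations along path to Beta:
  At Iota: gained [] -> total []
  At Zeta: gained ['S289V'] -> total ['S289V']
  At Mu: gained ['A123F'] -> total ['A123F', 'S289V']
  At Delta: gained ['K29C'] -> total ['A123F', 'K29C', 'S289V']
  At Beta: gained ['W944Y'] -> total ['A123F', 'K29C', 'S289V', 'W944Y']
Mutations(Beta) = ['A123F', 'K29C', 'S289V', 'W944Y']
Accumulating mutations along path to Delta:
  At Iota: gained [] -> total []
  At Zeta: gained ['S289V'] -> total ['S289V']
  At Mu: gained ['A123F'] -> total ['A123F', 'S289V']
  At Delta: gained ['K29C'] -> total ['A123F', 'K29C', 'S289V']
Mutations(Delta) = ['A123F', 'K29C', 'S289V']
Intersection: ['A123F', 'K29C', 'S289V', 'W944Y'] ∩ ['A123F', 'K29C', 'S289V'] = ['A123F', 'K29C', 'S289V']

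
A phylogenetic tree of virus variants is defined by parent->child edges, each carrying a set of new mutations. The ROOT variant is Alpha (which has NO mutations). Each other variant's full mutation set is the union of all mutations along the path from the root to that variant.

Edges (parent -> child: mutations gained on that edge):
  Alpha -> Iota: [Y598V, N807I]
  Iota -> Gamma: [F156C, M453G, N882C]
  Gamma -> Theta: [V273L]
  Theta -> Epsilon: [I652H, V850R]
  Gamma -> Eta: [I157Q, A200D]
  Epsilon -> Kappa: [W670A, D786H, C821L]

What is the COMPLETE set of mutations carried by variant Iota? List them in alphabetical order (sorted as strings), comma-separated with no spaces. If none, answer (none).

At Alpha: gained [] -> total []
At Iota: gained ['Y598V', 'N807I'] -> total ['N807I', 'Y598V']

Answer: N807I,Y598V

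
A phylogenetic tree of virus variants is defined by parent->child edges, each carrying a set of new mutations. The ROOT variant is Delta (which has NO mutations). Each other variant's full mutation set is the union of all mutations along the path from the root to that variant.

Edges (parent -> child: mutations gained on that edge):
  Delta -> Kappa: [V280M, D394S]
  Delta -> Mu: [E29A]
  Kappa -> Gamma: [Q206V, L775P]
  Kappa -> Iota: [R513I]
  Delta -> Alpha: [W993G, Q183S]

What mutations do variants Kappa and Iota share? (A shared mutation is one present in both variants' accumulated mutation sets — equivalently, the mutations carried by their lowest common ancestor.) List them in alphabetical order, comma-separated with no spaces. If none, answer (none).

Accumulating mutations along path to Kappa:
  At Delta: gained [] -> total []
  At Kappa: gained ['V280M', 'D394S'] -> total ['D394S', 'V280M']
Mutations(Kappa) = ['D394S', 'V280M']
Accumulating mutations along path to Iota:
  At Delta: gained [] -> total []
  At Kappa: gained ['V280M', 'D394S'] -> total ['D394S', 'V280M']
  At Iota: gained ['R513I'] -> total ['D394S', 'R513I', 'V280M']
Mutations(Iota) = ['D394S', 'R513I', 'V280M']
Intersection: ['D394S', 'V280M'] ∩ ['D394S', 'R513I', 'V280M'] = ['D394S', 'V280M']

Answer: D394S,V280M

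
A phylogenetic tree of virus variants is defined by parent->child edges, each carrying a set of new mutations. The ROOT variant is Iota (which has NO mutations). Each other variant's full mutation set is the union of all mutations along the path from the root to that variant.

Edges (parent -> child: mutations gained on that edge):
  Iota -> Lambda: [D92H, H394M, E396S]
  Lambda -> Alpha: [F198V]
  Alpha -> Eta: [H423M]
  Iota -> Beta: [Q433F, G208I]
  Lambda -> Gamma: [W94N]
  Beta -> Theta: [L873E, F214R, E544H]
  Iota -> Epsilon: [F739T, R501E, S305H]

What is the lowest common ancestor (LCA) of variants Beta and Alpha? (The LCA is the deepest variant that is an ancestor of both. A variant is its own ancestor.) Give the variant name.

Answer: Iota

Derivation:
Path from root to Beta: Iota -> Beta
  ancestors of Beta: {Iota, Beta}
Path from root to Alpha: Iota -> Lambda -> Alpha
  ancestors of Alpha: {Iota, Lambda, Alpha}
Common ancestors: {Iota}
Walk up from Alpha: Alpha (not in ancestors of Beta), Lambda (not in ancestors of Beta), Iota (in ancestors of Beta)
Deepest common ancestor (LCA) = Iota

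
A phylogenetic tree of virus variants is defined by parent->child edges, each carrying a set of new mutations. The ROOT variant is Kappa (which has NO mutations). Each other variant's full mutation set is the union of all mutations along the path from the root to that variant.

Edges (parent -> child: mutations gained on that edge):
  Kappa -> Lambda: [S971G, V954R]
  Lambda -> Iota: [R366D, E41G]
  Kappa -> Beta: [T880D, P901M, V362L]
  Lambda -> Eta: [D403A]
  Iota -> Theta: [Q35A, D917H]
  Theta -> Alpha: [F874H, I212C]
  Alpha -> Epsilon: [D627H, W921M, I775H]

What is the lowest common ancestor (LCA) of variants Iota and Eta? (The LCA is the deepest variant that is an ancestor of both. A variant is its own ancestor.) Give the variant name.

Answer: Lambda

Derivation:
Path from root to Iota: Kappa -> Lambda -> Iota
  ancestors of Iota: {Kappa, Lambda, Iota}
Path from root to Eta: Kappa -> Lambda -> Eta
  ancestors of Eta: {Kappa, Lambda, Eta}
Common ancestors: {Kappa, Lambda}
Walk up from Eta: Eta (not in ancestors of Iota), Lambda (in ancestors of Iota), Kappa (in ancestors of Iota)
Deepest common ancestor (LCA) = Lambda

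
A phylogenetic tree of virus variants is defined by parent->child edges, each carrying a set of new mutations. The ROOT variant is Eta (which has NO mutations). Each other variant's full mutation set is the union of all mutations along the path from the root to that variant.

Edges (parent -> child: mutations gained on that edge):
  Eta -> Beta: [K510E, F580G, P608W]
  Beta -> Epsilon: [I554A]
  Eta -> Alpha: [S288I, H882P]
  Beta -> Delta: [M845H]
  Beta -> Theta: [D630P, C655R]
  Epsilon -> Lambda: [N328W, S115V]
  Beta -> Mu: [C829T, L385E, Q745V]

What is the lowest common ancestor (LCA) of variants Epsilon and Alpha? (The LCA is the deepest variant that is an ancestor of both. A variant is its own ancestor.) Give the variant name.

Path from root to Epsilon: Eta -> Beta -> Epsilon
  ancestors of Epsilon: {Eta, Beta, Epsilon}
Path from root to Alpha: Eta -> Alpha
  ancestors of Alpha: {Eta, Alpha}
Common ancestors: {Eta}
Walk up from Alpha: Alpha (not in ancestors of Epsilon), Eta (in ancestors of Epsilon)
Deepest common ancestor (LCA) = Eta

Answer: Eta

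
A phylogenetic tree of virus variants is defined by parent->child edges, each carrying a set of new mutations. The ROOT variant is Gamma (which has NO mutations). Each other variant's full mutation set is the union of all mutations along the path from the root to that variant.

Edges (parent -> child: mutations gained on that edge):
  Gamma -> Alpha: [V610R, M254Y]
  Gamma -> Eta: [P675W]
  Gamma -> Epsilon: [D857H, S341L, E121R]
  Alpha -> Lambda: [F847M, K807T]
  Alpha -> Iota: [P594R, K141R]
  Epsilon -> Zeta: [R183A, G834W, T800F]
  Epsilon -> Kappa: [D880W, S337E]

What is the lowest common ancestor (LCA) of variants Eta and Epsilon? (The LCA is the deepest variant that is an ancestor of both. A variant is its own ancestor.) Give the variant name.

Path from root to Eta: Gamma -> Eta
  ancestors of Eta: {Gamma, Eta}
Path from root to Epsilon: Gamma -> Epsilon
  ancestors of Epsilon: {Gamma, Epsilon}
Common ancestors: {Gamma}
Walk up from Epsilon: Epsilon (not in ancestors of Eta), Gamma (in ancestors of Eta)
Deepest common ancestor (LCA) = Gamma

Answer: Gamma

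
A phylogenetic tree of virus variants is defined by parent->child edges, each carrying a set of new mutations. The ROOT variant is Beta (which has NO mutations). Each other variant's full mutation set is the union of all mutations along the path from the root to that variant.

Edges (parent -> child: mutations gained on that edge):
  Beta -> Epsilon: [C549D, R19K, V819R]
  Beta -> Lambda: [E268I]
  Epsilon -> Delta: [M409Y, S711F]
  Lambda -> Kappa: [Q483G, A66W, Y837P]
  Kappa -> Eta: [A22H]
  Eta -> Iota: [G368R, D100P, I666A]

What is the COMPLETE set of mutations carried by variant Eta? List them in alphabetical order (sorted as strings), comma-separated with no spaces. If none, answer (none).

Answer: A22H,A66W,E268I,Q483G,Y837P

Derivation:
At Beta: gained [] -> total []
At Lambda: gained ['E268I'] -> total ['E268I']
At Kappa: gained ['Q483G', 'A66W', 'Y837P'] -> total ['A66W', 'E268I', 'Q483G', 'Y837P']
At Eta: gained ['A22H'] -> total ['A22H', 'A66W', 'E268I', 'Q483G', 'Y837P']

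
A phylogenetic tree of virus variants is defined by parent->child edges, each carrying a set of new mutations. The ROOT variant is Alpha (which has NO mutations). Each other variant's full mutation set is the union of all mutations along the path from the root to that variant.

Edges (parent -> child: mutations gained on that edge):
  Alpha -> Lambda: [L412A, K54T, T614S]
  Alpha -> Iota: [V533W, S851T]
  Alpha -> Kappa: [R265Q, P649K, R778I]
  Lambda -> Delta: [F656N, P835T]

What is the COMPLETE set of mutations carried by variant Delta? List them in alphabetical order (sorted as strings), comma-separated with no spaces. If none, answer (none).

Answer: F656N,K54T,L412A,P835T,T614S

Derivation:
At Alpha: gained [] -> total []
At Lambda: gained ['L412A', 'K54T', 'T614S'] -> total ['K54T', 'L412A', 'T614S']
At Delta: gained ['F656N', 'P835T'] -> total ['F656N', 'K54T', 'L412A', 'P835T', 'T614S']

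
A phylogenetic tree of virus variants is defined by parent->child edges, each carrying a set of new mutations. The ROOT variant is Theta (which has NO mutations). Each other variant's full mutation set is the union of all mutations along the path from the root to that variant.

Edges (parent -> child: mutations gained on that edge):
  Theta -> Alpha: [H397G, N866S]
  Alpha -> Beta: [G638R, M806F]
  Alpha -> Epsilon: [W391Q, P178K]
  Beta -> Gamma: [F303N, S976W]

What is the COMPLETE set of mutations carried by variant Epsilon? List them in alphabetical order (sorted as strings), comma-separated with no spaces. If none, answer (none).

At Theta: gained [] -> total []
At Alpha: gained ['H397G', 'N866S'] -> total ['H397G', 'N866S']
At Epsilon: gained ['W391Q', 'P178K'] -> total ['H397G', 'N866S', 'P178K', 'W391Q']

Answer: H397G,N866S,P178K,W391Q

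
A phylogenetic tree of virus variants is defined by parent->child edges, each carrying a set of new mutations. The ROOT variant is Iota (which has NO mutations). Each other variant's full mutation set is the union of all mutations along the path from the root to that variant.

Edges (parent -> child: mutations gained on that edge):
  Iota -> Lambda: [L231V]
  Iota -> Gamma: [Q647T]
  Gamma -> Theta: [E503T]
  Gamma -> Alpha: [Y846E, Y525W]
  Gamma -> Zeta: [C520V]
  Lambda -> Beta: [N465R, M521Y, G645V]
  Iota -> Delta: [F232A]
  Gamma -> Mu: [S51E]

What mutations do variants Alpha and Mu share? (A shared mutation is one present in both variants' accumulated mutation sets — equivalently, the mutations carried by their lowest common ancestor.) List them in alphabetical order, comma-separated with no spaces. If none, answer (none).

Answer: Q647T

Derivation:
Accumulating mutations along path to Alpha:
  At Iota: gained [] -> total []
  At Gamma: gained ['Q647T'] -> total ['Q647T']
  At Alpha: gained ['Y846E', 'Y525W'] -> total ['Q647T', 'Y525W', 'Y846E']
Mutations(Alpha) = ['Q647T', 'Y525W', 'Y846E']
Accumulating mutations along path to Mu:
  At Iota: gained [] -> total []
  At Gamma: gained ['Q647T'] -> total ['Q647T']
  At Mu: gained ['S51E'] -> total ['Q647T', 'S51E']
Mutations(Mu) = ['Q647T', 'S51E']
Intersection: ['Q647T', 'Y525W', 'Y846E'] ∩ ['Q647T', 'S51E'] = ['Q647T']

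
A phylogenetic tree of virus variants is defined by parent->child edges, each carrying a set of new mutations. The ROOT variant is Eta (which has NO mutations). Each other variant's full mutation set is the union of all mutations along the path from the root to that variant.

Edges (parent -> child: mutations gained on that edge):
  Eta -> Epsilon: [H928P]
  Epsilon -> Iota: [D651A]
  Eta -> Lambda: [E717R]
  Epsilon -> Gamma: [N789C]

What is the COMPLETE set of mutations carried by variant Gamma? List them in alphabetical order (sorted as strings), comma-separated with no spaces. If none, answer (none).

Answer: H928P,N789C

Derivation:
At Eta: gained [] -> total []
At Epsilon: gained ['H928P'] -> total ['H928P']
At Gamma: gained ['N789C'] -> total ['H928P', 'N789C']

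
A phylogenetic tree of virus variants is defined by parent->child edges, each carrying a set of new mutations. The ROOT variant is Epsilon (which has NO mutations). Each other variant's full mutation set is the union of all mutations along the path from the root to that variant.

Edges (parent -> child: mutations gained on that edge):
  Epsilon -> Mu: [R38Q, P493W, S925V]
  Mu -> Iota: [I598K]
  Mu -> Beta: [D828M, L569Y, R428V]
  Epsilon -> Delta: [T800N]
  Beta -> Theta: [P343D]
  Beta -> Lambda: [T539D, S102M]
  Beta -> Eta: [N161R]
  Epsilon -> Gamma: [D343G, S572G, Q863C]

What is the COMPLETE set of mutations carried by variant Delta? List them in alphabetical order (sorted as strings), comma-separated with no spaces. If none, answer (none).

At Epsilon: gained [] -> total []
At Delta: gained ['T800N'] -> total ['T800N']

Answer: T800N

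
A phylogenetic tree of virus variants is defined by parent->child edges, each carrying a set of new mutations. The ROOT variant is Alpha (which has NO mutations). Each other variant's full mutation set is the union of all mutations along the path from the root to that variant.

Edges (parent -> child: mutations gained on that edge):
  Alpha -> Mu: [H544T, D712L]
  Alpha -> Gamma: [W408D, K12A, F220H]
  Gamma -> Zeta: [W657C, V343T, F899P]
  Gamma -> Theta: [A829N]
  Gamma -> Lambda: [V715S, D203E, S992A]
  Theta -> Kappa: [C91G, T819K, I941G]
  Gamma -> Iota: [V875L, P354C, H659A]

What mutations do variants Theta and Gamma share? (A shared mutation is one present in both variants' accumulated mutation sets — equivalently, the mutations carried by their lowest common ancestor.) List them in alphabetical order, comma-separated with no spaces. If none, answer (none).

Answer: F220H,K12A,W408D

Derivation:
Accumulating mutations along path to Theta:
  At Alpha: gained [] -> total []
  At Gamma: gained ['W408D', 'K12A', 'F220H'] -> total ['F220H', 'K12A', 'W408D']
  At Theta: gained ['A829N'] -> total ['A829N', 'F220H', 'K12A', 'W408D']
Mutations(Theta) = ['A829N', 'F220H', 'K12A', 'W408D']
Accumulating mutations along path to Gamma:
  At Alpha: gained [] -> total []
  At Gamma: gained ['W408D', 'K12A', 'F220H'] -> total ['F220H', 'K12A', 'W408D']
Mutations(Gamma) = ['F220H', 'K12A', 'W408D']
Intersection: ['A829N', 'F220H', 'K12A', 'W408D'] ∩ ['F220H', 'K12A', 'W408D'] = ['F220H', 'K12A', 'W408D']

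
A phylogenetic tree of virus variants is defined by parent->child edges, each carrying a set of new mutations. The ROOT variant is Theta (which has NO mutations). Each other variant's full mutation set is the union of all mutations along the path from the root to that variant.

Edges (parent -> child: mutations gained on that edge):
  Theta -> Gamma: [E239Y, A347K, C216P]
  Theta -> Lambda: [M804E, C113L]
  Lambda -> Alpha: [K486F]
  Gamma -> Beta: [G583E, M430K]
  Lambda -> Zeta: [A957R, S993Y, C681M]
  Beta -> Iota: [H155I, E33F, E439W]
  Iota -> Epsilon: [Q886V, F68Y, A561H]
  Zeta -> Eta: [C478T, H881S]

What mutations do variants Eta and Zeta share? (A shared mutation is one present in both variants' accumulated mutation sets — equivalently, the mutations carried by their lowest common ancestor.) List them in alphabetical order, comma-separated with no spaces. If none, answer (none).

Accumulating mutations along path to Eta:
  At Theta: gained [] -> total []
  At Lambda: gained ['M804E', 'C113L'] -> total ['C113L', 'M804E']
  At Zeta: gained ['A957R', 'S993Y', 'C681M'] -> total ['A957R', 'C113L', 'C681M', 'M804E', 'S993Y']
  At Eta: gained ['C478T', 'H881S'] -> total ['A957R', 'C113L', 'C478T', 'C681M', 'H881S', 'M804E', 'S993Y']
Mutations(Eta) = ['A957R', 'C113L', 'C478T', 'C681M', 'H881S', 'M804E', 'S993Y']
Accumulating mutations along path to Zeta:
  At Theta: gained [] -> total []
  At Lambda: gained ['M804E', 'C113L'] -> total ['C113L', 'M804E']
  At Zeta: gained ['A957R', 'S993Y', 'C681M'] -> total ['A957R', 'C113L', 'C681M', 'M804E', 'S993Y']
Mutations(Zeta) = ['A957R', 'C113L', 'C681M', 'M804E', 'S993Y']
Intersection: ['A957R', 'C113L', 'C478T', 'C681M', 'H881S', 'M804E', 'S993Y'] ∩ ['A957R', 'C113L', 'C681M', 'M804E', 'S993Y'] = ['A957R', 'C113L', 'C681M', 'M804E', 'S993Y']

Answer: A957R,C113L,C681M,M804E,S993Y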